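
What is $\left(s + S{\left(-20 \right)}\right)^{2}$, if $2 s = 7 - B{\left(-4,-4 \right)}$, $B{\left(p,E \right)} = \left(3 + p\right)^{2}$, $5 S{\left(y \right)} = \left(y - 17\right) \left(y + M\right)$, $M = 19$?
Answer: $\frac{2704}{25} \approx 108.16$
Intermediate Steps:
$S{\left(y \right)} = \frac{\left(-17 + y\right) \left(19 + y\right)}{5}$ ($S{\left(y \right)} = \frac{\left(y - 17\right) \left(y + 19\right)}{5} = \frac{\left(-17 + y\right) \left(19 + y\right)}{5}$)
$s = 3$ ($s = \frac{7 - \left(3 - 4\right)^{2}}{2} = \frac{7 - \left(-1\right)^{2}}{2} = \frac{7 - 1}{2} = \frac{1}{2} \cdot 6 = 3$)
$\left(s + S{\left(-20 \right)}\right)^{2} = \left(3 + \left(- \frac{323}{5} + \frac{\left(-20\right)^{2}}{5} + \frac{2}{5} \left(-20\right)\right)\right)^{2} = \left(3 - - \frac{37}{5}\right)^{2} = \left(3 + \frac{37}{5}\right)^{2} = \left(\frac{52}{5}\right)^{2} = \frac{2704}{25}$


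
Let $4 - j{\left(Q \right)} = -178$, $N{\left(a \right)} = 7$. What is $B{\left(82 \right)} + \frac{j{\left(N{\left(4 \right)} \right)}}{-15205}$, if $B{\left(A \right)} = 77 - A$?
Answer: $- \frac{76207}{15205} \approx -5.012$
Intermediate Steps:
$j{\left(Q \right)} = 182$ ($j{\left(Q \right)} = 4 - -178 = 4 + 178 = 182$)
$B{\left(82 \right)} + \frac{j{\left(N{\left(4 \right)} \right)}}{-15205} = \left(77 - 82\right) + \frac{182}{-15205} = \left(77 - 82\right) + 182 \left(- \frac{1}{15205}\right) = -5 - \frac{182}{15205} = - \frac{76207}{15205}$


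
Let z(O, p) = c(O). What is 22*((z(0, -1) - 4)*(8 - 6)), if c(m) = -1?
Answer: -220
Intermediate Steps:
z(O, p) = -1
22*((z(0, -1) - 4)*(8 - 6)) = 22*((-1 - 4)*(8 - 6)) = 22*(-5*2) = 22*(-10) = -220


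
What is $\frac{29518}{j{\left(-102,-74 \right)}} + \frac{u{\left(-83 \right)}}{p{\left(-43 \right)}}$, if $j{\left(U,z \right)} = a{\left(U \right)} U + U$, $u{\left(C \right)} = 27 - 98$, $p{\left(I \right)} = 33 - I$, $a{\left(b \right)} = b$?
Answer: $\frac{755963}{391476} \approx 1.9311$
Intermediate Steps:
$u{\left(C \right)} = -71$
$j{\left(U,z \right)} = U + U^{2}$ ($j{\left(U,z \right)} = U U + U = U^{2} + U = U + U^{2}$)
$\frac{29518}{j{\left(-102,-74 \right)}} + \frac{u{\left(-83 \right)}}{p{\left(-43 \right)}} = \frac{29518}{\left(-102\right) \left(1 - 102\right)} - \frac{71}{33 - -43} = \frac{29518}{\left(-102\right) \left(-101\right)} - \frac{71}{33 + 43} = \frac{29518}{10302} - \frac{71}{76} = 29518 \cdot \frac{1}{10302} - \frac{71}{76} = \frac{14759}{5151} - \frac{71}{76} = \frac{755963}{391476}$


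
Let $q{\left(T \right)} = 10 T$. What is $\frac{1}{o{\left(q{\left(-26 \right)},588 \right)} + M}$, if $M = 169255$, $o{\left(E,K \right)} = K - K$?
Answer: $\frac{1}{169255} \approx 5.9082 \cdot 10^{-6}$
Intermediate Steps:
$o{\left(E,K \right)} = 0$
$\frac{1}{o{\left(q{\left(-26 \right)},588 \right)} + M} = \frac{1}{0 + 169255} = \frac{1}{169255}$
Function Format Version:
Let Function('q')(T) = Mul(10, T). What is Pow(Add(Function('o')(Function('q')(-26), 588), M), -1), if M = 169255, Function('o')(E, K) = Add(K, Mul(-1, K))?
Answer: Rational(1, 169255) ≈ 5.9082e-6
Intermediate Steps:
Function('o')(E, K) = 0
Pow(Add(Function('o')(Function('q')(-26), 588), M), -1) = Pow(Add(0, 169255), -1) = Pow(169255, -1) = Rational(1, 169255)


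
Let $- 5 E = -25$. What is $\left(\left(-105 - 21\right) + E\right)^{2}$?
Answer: $14641$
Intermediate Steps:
$E = 5$ ($E = \left(- \frac{1}{5}\right) \left(-25\right) = 5$)
$\left(\left(-105 - 21\right) + E\right)^{2} = \left(\left(-105 - 21\right) + 5\right)^{2} = \left(-126 + 5\right)^{2} = \left(-121\right)^{2} = 14641$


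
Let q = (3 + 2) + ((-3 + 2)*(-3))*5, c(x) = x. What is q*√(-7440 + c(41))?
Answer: 140*I*√151 ≈ 1720.3*I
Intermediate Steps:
q = 20 (q = 5 - 1*(-3)*5 = 5 + 3*5 = 5 + 15 = 20)
q*√(-7440 + c(41)) = 20*√(-7440 + 41) = 20*√(-7399) = 20*(7*I*√151) = 140*I*√151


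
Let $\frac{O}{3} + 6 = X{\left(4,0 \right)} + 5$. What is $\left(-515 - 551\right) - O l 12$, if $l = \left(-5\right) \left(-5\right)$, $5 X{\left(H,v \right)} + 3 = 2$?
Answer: $14$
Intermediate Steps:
$X{\left(H,v \right)} = - \frac{1}{5}$ ($X{\left(H,v \right)} = - \frac{3}{5} + \frac{1}{5} \cdot 2 = - \frac{3}{5} + \frac{2}{5} = - \frac{1}{5}$)
$O = - \frac{18}{5}$ ($O = -18 + 3 \left(- \frac{1}{5} + 5\right) = -18 + 3 \cdot \frac{24}{5} = -18 + \frac{72}{5} = - \frac{18}{5} \approx -3.6$)
$l = 25$
$\left(-515 - 551\right) - O l 12 = \left(-515 - 551\right) - \left(- \frac{18}{5}\right) 25 \cdot 12 = \left(-515 - 551\right) - \left(-90\right) 12 = -1066 - -1080 = -1066 + 1080 = 14$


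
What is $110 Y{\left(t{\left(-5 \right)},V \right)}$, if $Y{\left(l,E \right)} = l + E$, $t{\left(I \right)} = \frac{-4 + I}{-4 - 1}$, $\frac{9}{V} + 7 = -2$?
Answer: $88$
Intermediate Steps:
$V = -1$ ($V = \frac{9}{-7 - 2} = \frac{9}{-9} = 9 \left(- \frac{1}{9}\right) = -1$)
$t{\left(I \right)} = \frac{4}{5} - \frac{I}{5}$ ($t{\left(I \right)} = \frac{-4 + I}{-5} = \left(-4 + I\right) \left(- \frac{1}{5}\right) = \frac{4}{5} - \frac{I}{5}$)
$Y{\left(l,E \right)} = E + l$
$110 Y{\left(t{\left(-5 \right)},V \right)} = 110 \left(-1 + \left(\frac{4}{5} - -1\right)\right) = 110 \left(-1 + \left(\frac{4}{5} + 1\right)\right) = 110 \left(-1 + \frac{9}{5}\right) = 110 \cdot \frac{4}{5} = 88$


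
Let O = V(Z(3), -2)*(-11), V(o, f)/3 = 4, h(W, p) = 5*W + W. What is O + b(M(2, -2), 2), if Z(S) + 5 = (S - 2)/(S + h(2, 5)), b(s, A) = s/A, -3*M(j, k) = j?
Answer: -397/3 ≈ -132.33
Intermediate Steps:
M(j, k) = -j/3
h(W, p) = 6*W
Z(S) = -5 + (-2 + S)/(12 + S) (Z(S) = -5 + (S - 2)/(S + 6*2) = -5 + (-2 + S)/(S + 12) = -5 + (-2 + S)/(12 + S))
V(o, f) = 12 (V(o, f) = 3*4 = 12)
O = -132 (O = 12*(-11) = -132)
O + b(M(2, -2), 2) = -132 - 1/3*2/2 = -132 - 2/3*1/2 = -132 - 1/3 = -397/3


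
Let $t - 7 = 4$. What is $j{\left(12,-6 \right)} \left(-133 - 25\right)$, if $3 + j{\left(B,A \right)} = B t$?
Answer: $-20382$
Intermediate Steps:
$t = 11$ ($t = 7 + 4 = 11$)
$j{\left(B,A \right)} = -3 + 11 B$ ($j{\left(B,A \right)} = -3 + B 11 = -3 + 11 B$)
$j{\left(12,-6 \right)} \left(-133 - 25\right) = \left(-3 + 11 \cdot 12\right) \left(-133 - 25\right) = \left(-3 + 132\right) \left(-158\right) = 129 \left(-158\right) = -20382$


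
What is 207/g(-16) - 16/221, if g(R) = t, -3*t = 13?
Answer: -10573/221 ≈ -47.842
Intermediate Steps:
t = -13/3 (t = -1/3*13 = -13/3 ≈ -4.3333)
g(R) = -13/3
207/g(-16) - 16/221 = 207/(-13/3) - 16/221 = 207*(-3/13) - 16*1/221 = -621/13 - 16/221 = -10573/221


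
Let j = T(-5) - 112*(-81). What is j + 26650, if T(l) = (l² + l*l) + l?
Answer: 35767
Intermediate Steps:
T(l) = l + 2*l² (T(l) = (l² + l²) + l = 2*l² + l = l + 2*l²)
j = 9117 (j = -5*(1 + 2*(-5)) - 112*(-81) = -5*(1 - 10) + 9072 = -5*(-9) + 9072 = 45 + 9072 = 9117)
j + 26650 = 9117 + 26650 = 35767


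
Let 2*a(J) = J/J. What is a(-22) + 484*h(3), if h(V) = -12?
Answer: -11615/2 ≈ -5807.5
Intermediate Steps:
a(J) = ½ (a(J) = (J/J)/2 = (½)*1 = ½)
a(-22) + 484*h(3) = ½ + 484*(-12) = ½ - 5808 = -11615/2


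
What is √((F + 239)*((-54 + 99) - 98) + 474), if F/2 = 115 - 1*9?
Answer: I*√23429 ≈ 153.07*I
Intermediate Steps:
F = 212 (F = 2*(115 - 1*9) = 2*(115 - 9) = 2*106 = 212)
√((F + 239)*((-54 + 99) - 98) + 474) = √((212 + 239)*((-54 + 99) - 98) + 474) = √(451*(45 - 98) + 474) = √(451*(-53) + 474) = √(-23903 + 474) = √(-23429) = I*√23429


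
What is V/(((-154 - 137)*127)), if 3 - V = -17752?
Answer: -17755/36957 ≈ -0.48042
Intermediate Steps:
V = 17755 (V = 3 - 1*(-17752) = 3 + 17752 = 17755)
V/(((-154 - 137)*127)) = 17755/(((-154 - 137)*127)) = 17755/((-291*127)) = 17755/(-36957) = 17755*(-1/36957) = -17755/36957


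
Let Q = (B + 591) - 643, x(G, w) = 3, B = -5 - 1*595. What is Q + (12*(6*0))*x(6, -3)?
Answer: -652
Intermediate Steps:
B = -600 (B = -5 - 595 = -600)
Q = -652 (Q = (-600 + 591) - 643 = -9 - 643 = -652)
Q + (12*(6*0))*x(6, -3) = -652 + (12*(6*0))*3 = -652 + (12*0)*3 = -652 + 0*3 = -652 + 0 = -652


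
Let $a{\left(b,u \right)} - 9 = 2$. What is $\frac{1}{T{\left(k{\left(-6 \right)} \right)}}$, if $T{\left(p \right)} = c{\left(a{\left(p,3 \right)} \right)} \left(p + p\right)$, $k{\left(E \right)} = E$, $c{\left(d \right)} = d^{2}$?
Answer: $- \frac{1}{1452} \approx -0.00068871$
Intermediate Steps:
$a{\left(b,u \right)} = 11$ ($a{\left(b,u \right)} = 9 + 2 = 11$)
$T{\left(p \right)} = 242 p$ ($T{\left(p \right)} = 11^{2} \left(p + p\right) = 121 \cdot 2 p = 242 p$)
$\frac{1}{T{\left(k{\left(-6 \right)} \right)}} = \frac{1}{242 \left(-6\right)} = \frac{1}{-1452} = - \frac{1}{1452}$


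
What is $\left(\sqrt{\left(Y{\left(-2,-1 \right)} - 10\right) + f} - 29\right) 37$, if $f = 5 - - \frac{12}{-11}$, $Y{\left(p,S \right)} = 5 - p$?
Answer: $-1073 + \frac{37 \sqrt{110}}{11} \approx -1037.7$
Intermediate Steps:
$f = \frac{43}{11}$ ($f = 5 - \left(-12\right) \left(- \frac{1}{11}\right) = 5 - \frac{12}{11} = \frac{43}{11} \approx 3.9091$)
$\left(\sqrt{\left(Y{\left(-2,-1 \right)} - 10\right) + f} - 29\right) 37 = \left(\sqrt{\left(\left(5 - -2\right) - 10\right) + \frac{43}{11}} - 29\right) 37 = \left(\sqrt{\left(\left(5 + 2\right) - 10\right) + \frac{43}{11}} - 29\right) 37 = \left(\sqrt{\left(7 - 10\right) + \frac{43}{11}} - 29\right) 37 = \left(\sqrt{-3 + \frac{43}{11}} - 29\right) 37 = \left(\sqrt{\frac{10}{11}} - 29\right) 37 = \left(\frac{\sqrt{110}}{11} - 29\right) 37 = \left(-29 + \frac{\sqrt{110}}{11}\right) 37 = -1073 + \frac{37 \sqrt{110}}{11}$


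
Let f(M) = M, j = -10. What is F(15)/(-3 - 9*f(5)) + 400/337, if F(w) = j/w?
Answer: 29137/24264 ≈ 1.2008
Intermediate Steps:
F(w) = -10/w
F(15)/(-3 - 9*f(5)) + 400/337 = (-10/15)/(-3 - 9*5) + 400/337 = (-10*1/15)/(-3 - 45) + 400*(1/337) = -⅔/(-48) + 400/337 = -⅔*(-1/48) + 400/337 = 1/72 + 400/337 = 29137/24264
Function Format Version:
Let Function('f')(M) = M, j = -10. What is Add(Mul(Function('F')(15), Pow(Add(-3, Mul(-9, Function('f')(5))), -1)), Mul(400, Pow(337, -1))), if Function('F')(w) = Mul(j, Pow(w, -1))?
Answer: Rational(29137, 24264) ≈ 1.2008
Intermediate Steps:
Function('F')(w) = Mul(-10, Pow(w, -1))
Add(Mul(Function('F')(15), Pow(Add(-3, Mul(-9, Function('f')(5))), -1)), Mul(400, Pow(337, -1))) = Add(Mul(Mul(-10, Pow(15, -1)), Pow(Add(-3, Mul(-9, 5)), -1)), Mul(400, Pow(337, -1))) = Add(Mul(Mul(-10, Rational(1, 15)), Pow(Add(-3, -45), -1)), Mul(400, Rational(1, 337))) = Add(Mul(Rational(-2, 3), Pow(-48, -1)), Rational(400, 337)) = Add(Mul(Rational(-2, 3), Rational(-1, 48)), Rational(400, 337)) = Add(Rational(1, 72), Rational(400, 337)) = Rational(29137, 24264)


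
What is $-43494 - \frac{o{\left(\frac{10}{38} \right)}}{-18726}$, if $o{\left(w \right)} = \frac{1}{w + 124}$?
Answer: $- \frac{1922960468465}{44212086} \approx -43494.0$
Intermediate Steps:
$o{\left(w \right)} = \frac{1}{124 + w}$
$-43494 - \frac{o{\left(\frac{10}{38} \right)}}{-18726} = -43494 - \frac{1}{\left(124 + \frac{10}{38}\right) \left(-18726\right)} = -43494 - \frac{1}{124 + 10 \cdot \frac{1}{38}} \left(- \frac{1}{18726}\right) = -43494 - \frac{1}{124 + \frac{5}{19}} \left(- \frac{1}{18726}\right) = -43494 - \frac{1}{\frac{2361}{19}} \left(- \frac{1}{18726}\right) = -43494 - \frac{19}{2361} \left(- \frac{1}{18726}\right) = -43494 - - \frac{19}{44212086} = -43494 + \frac{19}{44212086} = - \frac{1922960468465}{44212086}$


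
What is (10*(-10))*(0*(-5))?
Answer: 0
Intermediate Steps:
(10*(-10))*(0*(-5)) = -100*0 = 0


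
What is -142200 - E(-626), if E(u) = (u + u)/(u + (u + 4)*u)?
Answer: -88306198/621 ≈ -1.4220e+5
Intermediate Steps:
E(u) = 2*u/(u + u*(4 + u)) (E(u) = (2*u)/(u + (4 + u)*u) = (2*u)/(u + u*(4 + u)) = 2*u/(u + u*(4 + u)))
-142200 - E(-626) = -142200 - 2/(5 - 626) = -142200 - 2/(-621) = -142200 - 2*(-1)/621 = -142200 - 1*(-2/621) = -142200 + 2/621 = -88306198/621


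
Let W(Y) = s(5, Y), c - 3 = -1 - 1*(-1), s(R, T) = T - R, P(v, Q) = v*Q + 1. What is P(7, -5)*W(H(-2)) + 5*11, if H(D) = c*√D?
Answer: 225 - 102*I*√2 ≈ 225.0 - 144.25*I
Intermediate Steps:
P(v, Q) = 1 + Q*v (P(v, Q) = Q*v + 1 = 1 + Q*v)
c = 3 (c = 3 + (-1 - 1*(-1)) = 3 + (-1 + 1) = 3 + 0 = 3)
H(D) = 3*√D
W(Y) = -5 + Y (W(Y) = Y - 1*5 = Y - 5 = -5 + Y)
P(7, -5)*W(H(-2)) + 5*11 = (1 - 5*7)*(-5 + 3*√(-2)) + 5*11 = (1 - 35)*(-5 + 3*(I*√2)) + 55 = -34*(-5 + 3*I*√2) + 55 = (170 - 102*I*√2) + 55 = 225 - 102*I*√2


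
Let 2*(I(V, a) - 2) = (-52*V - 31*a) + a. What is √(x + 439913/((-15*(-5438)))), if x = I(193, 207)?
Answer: I*√53998528949490/81570 ≈ 90.087*I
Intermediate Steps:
I(V, a) = 2 - 26*V - 15*a (I(V, a) = 2 + ((-52*V - 31*a) + a)/2 = 2 + (-52*V - 30*a)/2 = 2 + (-26*V - 15*a) = 2 - 26*V - 15*a)
x = -8121 (x = 2 - 26*193 - 15*207 = 2 - 5018 - 3105 = -8121)
√(x + 439913/((-15*(-5438)))) = √(-8121 + 439913/((-15*(-5438)))) = √(-8121 + 439913/81570) = √(-661990057/81570) = I*√53998528949490/81570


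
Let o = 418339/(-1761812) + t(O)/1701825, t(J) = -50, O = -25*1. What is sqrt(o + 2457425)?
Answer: sqrt(8836680387270306293487463101)/59965914138 ≈ 1567.6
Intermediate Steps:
O = -25
o = -28481114371/119931828276 (o = 418339/(-1761812) - 50/1701825 = 418339*(-1/1761812) - 50*1/1701825 = -418339/1761812 - 2/68073 = -28481114371/119931828276 ≈ -0.23748)
sqrt(o + 2457425) = sqrt(-28481114371/119931828276 + 2457425) = sqrt(294723444620034929/119931828276) = sqrt(8836680387270306293487463101)/59965914138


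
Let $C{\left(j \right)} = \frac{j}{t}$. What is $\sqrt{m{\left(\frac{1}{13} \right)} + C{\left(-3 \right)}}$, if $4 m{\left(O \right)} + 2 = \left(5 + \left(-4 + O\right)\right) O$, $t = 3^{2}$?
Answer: $\frac{2 i \sqrt{309}}{39} \approx 0.90146 i$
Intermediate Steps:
$t = 9$
$m{\left(O \right)} = - \frac{1}{2} + \frac{O \left(1 + O\right)}{4}$ ($m{\left(O \right)} = - \frac{1}{2} + \frac{\left(5 + \left(-4 + O\right)\right) O}{4} = - \frac{1}{2} + \frac{\left(1 + O\right) O}{4} = - \frac{1}{2} + \frac{O \left(1 + O\right)}{4}$)
$C{\left(j \right)} = \frac{j}{9}$
$\sqrt{m{\left(\frac{1}{13} \right)} + C{\left(-3 \right)}} = \sqrt{\left(- \frac{1}{2} + \frac{1}{4 \cdot 13} + \frac{\left(\frac{1}{13}\right)^{2}}{4}\right) + \frac{1}{9} \left(-3\right)} = \sqrt{\left(- \frac{1}{2} + \frac{1}{4} \cdot \frac{1}{13} + \frac{1}{4 \cdot 169}\right) - \frac{1}{3}} = \sqrt{\left(- \frac{1}{2} + \frac{1}{52} + \frac{1}{4} \cdot \frac{1}{169}\right) - \frac{1}{3}} = \sqrt{\left(- \frac{1}{2} + \frac{1}{52} + \frac{1}{676}\right) - \frac{1}{3}} = \sqrt{- \frac{81}{169} - \frac{1}{3}} = \sqrt{- \frac{412}{507}} = \frac{2 i \sqrt{309}}{39}$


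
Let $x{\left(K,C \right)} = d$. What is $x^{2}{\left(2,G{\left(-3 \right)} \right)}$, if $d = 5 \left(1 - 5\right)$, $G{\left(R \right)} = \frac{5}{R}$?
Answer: $400$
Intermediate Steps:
$d = -20$ ($d = 5 \left(-4\right) = -20$)
$x{\left(K,C \right)} = -20$
$x^{2}{\left(2,G{\left(-3 \right)} \right)} = \left(-20\right)^{2} = 400$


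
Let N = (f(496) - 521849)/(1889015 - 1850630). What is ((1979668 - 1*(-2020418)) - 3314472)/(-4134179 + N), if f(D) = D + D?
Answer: -1462071855/8816165654 ≈ -0.16584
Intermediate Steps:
f(D) = 2*D
N = -57873/4265 (N = (2*496 - 521849)/(1889015 - 1850630) = (992 - 521849)/38385 = -520857*1/38385 = -57873/4265 ≈ -13.569)
((1979668 - 1*(-2020418)) - 3314472)/(-4134179 + N) = ((1979668 - 1*(-2020418)) - 3314472)/(-4134179 - 57873/4265) = ((1979668 + 2020418) - 3314472)/(-17632331308/4265) = (4000086 - 3314472)*(-4265/17632331308) = 685614*(-4265/17632331308) = -1462071855/8816165654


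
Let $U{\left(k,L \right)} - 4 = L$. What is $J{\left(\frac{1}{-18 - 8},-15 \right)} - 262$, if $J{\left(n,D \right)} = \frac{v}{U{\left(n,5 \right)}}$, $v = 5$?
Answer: $- \frac{2353}{9} \approx -261.44$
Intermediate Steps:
$U{\left(k,L \right)} = 4 + L$
$J{\left(n,D \right)} = \frac{5}{9}$ ($J{\left(n,D \right)} = \frac{5}{4 + 5} = \frac{5}{9}$)
$J{\left(\frac{1}{-18 - 8},-15 \right)} - 262 = \frac{5}{9} - 262 = - \frac{2353}{9}$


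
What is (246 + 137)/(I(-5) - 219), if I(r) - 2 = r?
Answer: -383/222 ≈ -1.7252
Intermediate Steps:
I(r) = 2 + r
(246 + 137)/(I(-5) - 219) = (246 + 137)/((2 - 5) - 219) = 383/(-3 - 219) = 383/(-222) = 383*(-1/222) = -383/222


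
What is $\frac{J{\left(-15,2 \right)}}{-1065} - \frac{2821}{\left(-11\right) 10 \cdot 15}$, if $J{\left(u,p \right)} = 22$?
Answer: $\frac{65957}{39050} \approx 1.689$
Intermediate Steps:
$\frac{J{\left(-15,2 \right)}}{-1065} - \frac{2821}{\left(-11\right) 10 \cdot 15} = \frac{22}{-1065} - \frac{2821}{\left(-11\right) 10 \cdot 15} = 22 \left(- \frac{1}{1065}\right) - \frac{2821}{\left(-110\right) 15} = - \frac{22}{1065} - \frac{2821}{-1650} = - \frac{22}{1065} - - \frac{2821}{1650} = - \frac{22}{1065} + \frac{2821}{1650} = \frac{65957}{39050}$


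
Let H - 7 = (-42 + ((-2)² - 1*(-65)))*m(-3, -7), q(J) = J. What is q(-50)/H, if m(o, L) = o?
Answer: 25/37 ≈ 0.67568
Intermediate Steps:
H = -74 (H = 7 + (-42 + ((-2)² - 1*(-65)))*(-3) = 7 + (-42 + (4 + 65))*(-3) = 7 + (-42 + 69)*(-3) = 7 + 27*(-3) = 7 - 81 = -74)
q(-50)/H = -50/(-74) = -50*(-1/74) = 25/37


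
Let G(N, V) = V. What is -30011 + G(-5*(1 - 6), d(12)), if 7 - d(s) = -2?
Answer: -30002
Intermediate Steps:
d(s) = 9 (d(s) = 7 - 1*(-2) = 7 + 2 = 9)
-30011 + G(-5*(1 - 6), d(12)) = -30011 + 9 = -30002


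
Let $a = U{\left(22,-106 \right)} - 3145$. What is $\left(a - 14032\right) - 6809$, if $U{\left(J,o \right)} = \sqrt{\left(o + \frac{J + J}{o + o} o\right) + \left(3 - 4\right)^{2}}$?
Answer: $-23986 + i \sqrt{83} \approx -23986.0 + 9.1104 i$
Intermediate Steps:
$U{\left(J,o \right)} = \sqrt{1 + J + o}$ ($U{\left(J,o \right)} = \sqrt{\left(o + \frac{2 J}{2 o} o\right) + \left(-1\right)^{2}} = \sqrt{\left(o + 2 J \frac{1}{2 o} o\right) + 1} = \sqrt{\left(o + \frac{J}{o} o\right) + 1} = \sqrt{\left(o + J\right) + 1} = \sqrt{\left(J + o\right) + 1} = \sqrt{1 + J + o}$)
$a = -3145 + i \sqrt{83}$ ($a = \sqrt{1 + 22 - 106} - 3145 = \sqrt{-83} - 3145 = i \sqrt{83} - 3145 = -3145 + i \sqrt{83} \approx -3145.0 + 9.1104 i$)
$\left(a - 14032\right) - 6809 = \left(\left(-3145 + i \sqrt{83}\right) - 14032\right) - 6809 = \left(-17177 + i \sqrt{83}\right) - 6809 = -23986 + i \sqrt{83}$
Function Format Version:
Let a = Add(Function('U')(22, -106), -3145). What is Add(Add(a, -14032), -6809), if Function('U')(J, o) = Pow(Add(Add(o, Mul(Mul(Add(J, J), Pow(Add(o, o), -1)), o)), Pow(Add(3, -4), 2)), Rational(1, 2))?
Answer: Add(-23986, Mul(I, Pow(83, Rational(1, 2)))) ≈ Add(-23986., Mul(9.1104, I))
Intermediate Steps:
Function('U')(J, o) = Pow(Add(1, J, o), Rational(1, 2)) (Function('U')(J, o) = Pow(Add(Add(o, Mul(Mul(Mul(2, J), Pow(Mul(2, o), -1)), o)), Pow(-1, 2)), Rational(1, 2)) = Pow(Add(Add(o, Mul(Mul(Mul(2, J), Mul(Rational(1, 2), Pow(o, -1))), o)), 1), Rational(1, 2)) = Pow(Add(Add(o, Mul(Mul(J, Pow(o, -1)), o)), 1), Rational(1, 2)) = Pow(Add(Add(o, J), 1), Rational(1, 2)) = Pow(Add(Add(J, o), 1), Rational(1, 2)) = Pow(Add(1, J, o), Rational(1, 2)))
a = Add(-3145, Mul(I, Pow(83, Rational(1, 2)))) (a = Add(Pow(Add(1, 22, -106), Rational(1, 2)), -3145) = Add(Pow(-83, Rational(1, 2)), -3145) = Add(Mul(I, Pow(83, Rational(1, 2))), -3145) = Add(-3145, Mul(I, Pow(83, Rational(1, 2)))) ≈ Add(-3145.0, Mul(9.1104, I)))
Add(Add(a, -14032), -6809) = Add(Add(Add(-3145, Mul(I, Pow(83, Rational(1, 2)))), -14032), -6809) = Add(Add(-17177, Mul(I, Pow(83, Rational(1, 2)))), -6809) = Add(-23986, Mul(I, Pow(83, Rational(1, 2))))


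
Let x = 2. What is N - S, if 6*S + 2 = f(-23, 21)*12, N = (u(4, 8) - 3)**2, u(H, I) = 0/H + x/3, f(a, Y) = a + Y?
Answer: 88/9 ≈ 9.7778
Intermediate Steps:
f(a, Y) = Y + a
u(H, I) = 2/3 (u(H, I) = 0/H + 2/3 = 0 + 2*(1/3) = 0 + 2/3 = 2/3)
N = 49/9 (N = (2/3 - 3)**2 = (-7/3)**2 = 49/9 ≈ 5.4444)
S = -13/3 (S = -1/3 + ((21 - 23)*12)/6 = -1/3 + (-2*12)/6 = -1/3 + (1/6)*(-24) = -1/3 - 4 = -13/3 ≈ -4.3333)
N - S = 49/9 - 1*(-13/3) = 49/9 + 13/3 = 88/9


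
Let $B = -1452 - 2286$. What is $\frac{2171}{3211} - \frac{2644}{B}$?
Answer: $\frac{638657}{461643} \approx 1.3834$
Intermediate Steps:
$B = -3738$ ($B = -1452 - 2286 = -3738$)
$\frac{2171}{3211} - \frac{2644}{B} = \frac{2171}{3211} - \frac{2644}{-3738} = 2171 \cdot \frac{1}{3211} - - \frac{1322}{1869} = \frac{167}{247} + \frac{1322}{1869} = \frac{638657}{461643}$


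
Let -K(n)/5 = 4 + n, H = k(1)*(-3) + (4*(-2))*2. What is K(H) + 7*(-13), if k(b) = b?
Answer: -16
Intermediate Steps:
H = -19 (H = 1*(-3) + (4*(-2))*2 = -3 - 8*2 = -3 - 16 = -19)
K(n) = -20 - 5*n (K(n) = -5*(4 + n) = -20 - 5*n)
K(H) + 7*(-13) = (-20 - 5*(-19)) + 7*(-13) = (-20 + 95) - 91 = 75 - 91 = -16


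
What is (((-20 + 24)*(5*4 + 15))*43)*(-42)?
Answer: -252840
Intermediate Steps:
(((-20 + 24)*(5*4 + 15))*43)*(-42) = ((4*(20 + 15))*43)*(-42) = ((4*35)*43)*(-42) = (140*43)*(-42) = 6020*(-42) = -252840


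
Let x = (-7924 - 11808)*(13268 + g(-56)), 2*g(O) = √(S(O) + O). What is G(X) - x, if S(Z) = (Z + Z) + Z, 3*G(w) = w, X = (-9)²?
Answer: 261804203 + 39464*I*√14 ≈ 2.618e+8 + 1.4766e+5*I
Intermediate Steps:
X = 81
G(w) = w/3
S(Z) = 3*Z (S(Z) = 2*Z + Z = 3*Z)
g(O) = √O (g(O) = √(3*O + O)/2 = √(4*O)/2 = (2*√O)/2 = √O)
x = -261804176 - 39464*I*√14 (x = (-7924 - 11808)*(13268 + √(-56)) = -19732*(13268 + 2*I*√14) = -261804176 - 39464*I*√14 ≈ -2.618e+8 - 1.4766e+5*I)
G(X) - x = (⅓)*81 - (-261804176 - 39464*I*√14) = 27 + (261804176 + 39464*I*√14) = 261804203 + 39464*I*√14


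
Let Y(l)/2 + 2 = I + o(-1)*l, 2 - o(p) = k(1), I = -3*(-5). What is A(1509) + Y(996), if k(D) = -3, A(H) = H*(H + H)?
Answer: 4564148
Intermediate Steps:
I = 15
A(H) = 2*H² (A(H) = H*(2*H) = 2*H²)
o(p) = 5 (o(p) = 2 - 1*(-3) = 2 + 3 = 5)
Y(l) = 26 + 10*l (Y(l) = -4 + 2*(15 + 5*l) = -4 + (30 + 10*l) = 26 + 10*l)
A(1509) + Y(996) = 2*1509² + (26 + 10*996) = 2*2277081 + (26 + 9960) = 4554162 + 9986 = 4564148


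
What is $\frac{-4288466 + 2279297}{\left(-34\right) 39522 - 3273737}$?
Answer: $\frac{2009169}{4617485} \approx 0.43512$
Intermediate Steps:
$\frac{-4288466 + 2279297}{\left(-34\right) 39522 - 3273737} = - \frac{2009169}{-1343748 - 3273737} = - \frac{2009169}{-4617485} = \left(-2009169\right) \left(- \frac{1}{4617485}\right) = \frac{2009169}{4617485}$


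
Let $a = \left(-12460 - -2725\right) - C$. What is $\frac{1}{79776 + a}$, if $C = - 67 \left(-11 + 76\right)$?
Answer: $\frac{1}{74396} \approx 1.3442 \cdot 10^{-5}$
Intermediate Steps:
$C = -4355$ ($C = \left(-67\right) 65 = -4355$)
$a = -5380$ ($a = \left(-12460 - -2725\right) - -4355 = \left(-12460 + 2725\right) + 4355 = -9735 + 4355 = -5380$)
$\frac{1}{79776 + a} = \frac{1}{79776 - 5380} = \frac{1}{74396}$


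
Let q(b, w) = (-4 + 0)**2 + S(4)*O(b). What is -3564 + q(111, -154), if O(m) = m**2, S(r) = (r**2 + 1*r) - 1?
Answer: 230551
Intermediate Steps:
S(r) = -1 + r + r**2 (S(r) = (r**2 + r) - 1 = (r + r**2) - 1 = -1 + r + r**2)
q(b, w) = 16 + 19*b**2 (q(b, w) = (-4 + 0)**2 + (-1 + 4 + 4**2)*b**2 = (-4)**2 + (-1 + 4 + 16)*b**2 = 16 + 19*b**2)
-3564 + q(111, -154) = -3564 + (16 + 19*111**2) = -3564 + (16 + 19*12321) = -3564 + (16 + 234099) = -3564 + 234115 = 230551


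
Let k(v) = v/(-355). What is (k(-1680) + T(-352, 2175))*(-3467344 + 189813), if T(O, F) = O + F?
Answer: -425321920339/71 ≈ -5.9904e+9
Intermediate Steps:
k(v) = -v/355 (k(v) = v*(-1/355) = -v/355)
T(O, F) = F + O
(k(-1680) + T(-352, 2175))*(-3467344 + 189813) = (-1/355*(-1680) + (2175 - 352))*(-3467344 + 189813) = (336/71 + 1823)*(-3277531) = (129769/71)*(-3277531) = -425321920339/71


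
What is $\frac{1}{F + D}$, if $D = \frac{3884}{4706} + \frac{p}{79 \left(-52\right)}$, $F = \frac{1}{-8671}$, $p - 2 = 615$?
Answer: $\frac{495946516}{334773469} \approx 1.4814$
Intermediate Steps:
$p = 617$ ($p = 2 + 615 = 617$)
$F = - \frac{1}{8671} \approx -0.00011533$
$D = \frac{38615}{57196}$ ($D = \frac{3884}{4706} + \frac{617}{79 \left(-52\right)} = 3884 \cdot \frac{1}{4706} + \frac{617}{-4108} = \frac{1942}{2353} + 617 \left(- \frac{1}{4108}\right) = \frac{1942}{2353} - \frac{617}{4108} = \frac{38615}{57196} \approx 0.67513$)
$\frac{1}{F + D} = \frac{1}{- \frac{1}{8671} + \frac{38615}{57196}} = \frac{1}{\frac{334773469}{495946516}} = \frac{495946516}{334773469}$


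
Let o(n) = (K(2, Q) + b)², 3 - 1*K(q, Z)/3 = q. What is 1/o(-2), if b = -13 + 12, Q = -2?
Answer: ¼ ≈ 0.25000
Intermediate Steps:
b = -1
K(q, Z) = 9 - 3*q
o(n) = 4 (o(n) = ((9 - 3*2) - 1)² = ((9 - 6) - 1)² = (3 - 1)² = 2² = 4)
1/o(-2) = 1/4 = ¼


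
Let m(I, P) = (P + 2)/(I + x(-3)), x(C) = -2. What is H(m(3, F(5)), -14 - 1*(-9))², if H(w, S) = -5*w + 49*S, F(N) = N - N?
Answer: 65025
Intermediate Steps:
F(N) = 0
m(I, P) = (2 + P)/(-2 + I) (m(I, P) = (P + 2)/(I - 2) = (2 + P)/(-2 + I))
H(m(3, F(5)), -14 - 1*(-9))² = (-5*(2 + 0)/(-2 + 3) + 49*(-14 - 1*(-9)))² = (-5*2/1 + 49*(-14 + 9))² = (-5*2 + 49*(-5))² = (-5*2 - 245)² = (-10 - 245)² = (-255)² = 65025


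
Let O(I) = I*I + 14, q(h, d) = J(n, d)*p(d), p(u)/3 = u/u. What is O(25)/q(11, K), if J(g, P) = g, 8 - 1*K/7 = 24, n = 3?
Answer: 71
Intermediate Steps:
K = -112 (K = 56 - 7*24 = 56 - 168 = -112)
p(u) = 3 (p(u) = 3*(u/u) = 3*1 = 3)
q(h, d) = 9 (q(h, d) = 3*3 = 9)
O(I) = 14 + I² (O(I) = I² + 14 = 14 + I²)
O(25)/q(11, K) = (14 + 25²)/9 = (14 + 625)*(⅑) = 639*(⅑) = 71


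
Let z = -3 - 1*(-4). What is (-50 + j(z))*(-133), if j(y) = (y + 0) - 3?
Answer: 6916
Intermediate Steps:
z = 1 (z = -3 + 4 = 1)
j(y) = -3 + y (j(y) = y - 3 = -3 + y)
(-50 + j(z))*(-133) = (-50 + (-3 + 1))*(-133) = (-50 - 2)*(-133) = -52*(-133) = 6916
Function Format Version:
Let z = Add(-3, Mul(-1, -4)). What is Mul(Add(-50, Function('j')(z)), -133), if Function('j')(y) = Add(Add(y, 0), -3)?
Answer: 6916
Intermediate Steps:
z = 1 (z = Add(-3, 4) = 1)
Function('j')(y) = Add(-3, y) (Function('j')(y) = Add(y, -3) = Add(-3, y))
Mul(Add(-50, Function('j')(z)), -133) = Mul(Add(-50, Add(-3, 1)), -133) = Mul(Add(-50, -2), -133) = Mul(-52, -133) = 6916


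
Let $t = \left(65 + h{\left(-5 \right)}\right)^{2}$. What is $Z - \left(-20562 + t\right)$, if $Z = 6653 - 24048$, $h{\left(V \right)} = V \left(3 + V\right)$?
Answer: $-2458$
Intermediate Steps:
$t = 5625$ ($t = \left(65 - 5 \left(3 - 5\right)\right)^{2} = \left(65 - -10\right)^{2} = \left(65 + 10\right)^{2} = 75^{2} = 5625$)
$Z = -17395$
$Z - \left(-20562 + t\right) = -17395 - \left(-20562 + 5625\right) = -17395 - -14937 = -17395 + 14937 = -2458$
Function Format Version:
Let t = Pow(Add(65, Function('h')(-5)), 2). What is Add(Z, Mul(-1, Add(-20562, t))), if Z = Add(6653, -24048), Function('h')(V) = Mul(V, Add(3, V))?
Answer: -2458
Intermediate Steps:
t = 5625 (t = Pow(Add(65, Mul(-5, Add(3, -5))), 2) = Pow(Add(65, Mul(-5, -2)), 2) = Pow(Add(65, 10), 2) = Pow(75, 2) = 5625)
Z = -17395
Add(Z, Mul(-1, Add(-20562, t))) = Add(-17395, Mul(-1, Add(-20562, 5625))) = Add(-17395, Mul(-1, -14937)) = Add(-17395, 14937) = -2458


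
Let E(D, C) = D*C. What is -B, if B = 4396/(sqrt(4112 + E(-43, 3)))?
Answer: -628*sqrt(3983)/569 ≈ -69.655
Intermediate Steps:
E(D, C) = C*D
B = 628*sqrt(3983)/569 (B = 4396/(sqrt(4112 + 3*(-43))) = 4396/(sqrt(4112 - 129)) = 4396/(sqrt(3983)) = 4396*(sqrt(3983)/3983) = 628*sqrt(3983)/569 ≈ 69.655)
-B = -628*sqrt(3983)/569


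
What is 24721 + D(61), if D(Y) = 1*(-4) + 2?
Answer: 24719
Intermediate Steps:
D(Y) = -2 (D(Y) = -4 + 2 = -2)
24721 + D(61) = 24721 - 2 = 24719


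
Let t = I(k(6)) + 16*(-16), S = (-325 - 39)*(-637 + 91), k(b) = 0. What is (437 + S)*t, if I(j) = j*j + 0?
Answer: -50990336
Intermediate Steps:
I(j) = j² (I(j) = j² + 0 = j²)
S = 198744 (S = -364*(-546) = 198744)
t = -256 (t = 0² + 16*(-16) = 0 - 256 = -256)
(437 + S)*t = (437 + 198744)*(-256) = 199181*(-256) = -50990336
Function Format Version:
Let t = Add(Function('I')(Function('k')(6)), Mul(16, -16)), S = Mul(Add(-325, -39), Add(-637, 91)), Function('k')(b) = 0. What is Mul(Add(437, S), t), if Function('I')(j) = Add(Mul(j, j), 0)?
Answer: -50990336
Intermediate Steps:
Function('I')(j) = Pow(j, 2) (Function('I')(j) = Add(Pow(j, 2), 0) = Pow(j, 2))
S = 198744 (S = Mul(-364, -546) = 198744)
t = -256 (t = Add(Pow(0, 2), Mul(16, -16)) = Add(0, -256) = -256)
Mul(Add(437, S), t) = Mul(Add(437, 198744), -256) = Mul(199181, -256) = -50990336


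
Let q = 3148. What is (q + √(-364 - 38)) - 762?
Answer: 2386 + I*√402 ≈ 2386.0 + 20.05*I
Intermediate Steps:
(q + √(-364 - 38)) - 762 = (3148 + √(-364 - 38)) - 762 = (3148 + √(-402)) - 762 = (3148 + I*√402) - 762 = 2386 + I*√402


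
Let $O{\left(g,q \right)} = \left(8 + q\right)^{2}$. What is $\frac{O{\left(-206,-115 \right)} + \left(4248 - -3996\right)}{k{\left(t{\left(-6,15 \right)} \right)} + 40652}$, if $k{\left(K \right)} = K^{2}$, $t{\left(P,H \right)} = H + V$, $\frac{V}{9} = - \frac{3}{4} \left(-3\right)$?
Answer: $\frac{315088}{670313} \approx 0.47006$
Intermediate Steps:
$V = \frac{81}{4}$ ($V = 9 - \frac{3}{4} \left(-3\right) = 9 \left(-3\right) \frac{1}{4} \left(-3\right) = 9 \left(\left(- \frac{3}{4}\right) \left(-3\right)\right) = 9 \cdot \frac{9}{4} = \frac{81}{4} \approx 20.25$)
$t{\left(P,H \right)} = \frac{81}{4} + H$ ($t{\left(P,H \right)} = H + \frac{81}{4} = \frac{81}{4} + H$)
$\frac{O{\left(-206,-115 \right)} + \left(4248 - -3996\right)}{k{\left(t{\left(-6,15 \right)} \right)} + 40652} = \frac{\left(8 - 115\right)^{2} + \left(4248 - -3996\right)}{\left(\frac{81}{4} + 15\right)^{2} + 40652} = \frac{\left(-107\right)^{2} + \left(4248 + 3996\right)}{\left(\frac{141}{4}\right)^{2} + 40652} = \frac{11449 + 8244}{\frac{19881}{16} + 40652} = \frac{19693}{\frac{670313}{16}} = 19693 \cdot \frac{16}{670313} = \frac{315088}{670313}$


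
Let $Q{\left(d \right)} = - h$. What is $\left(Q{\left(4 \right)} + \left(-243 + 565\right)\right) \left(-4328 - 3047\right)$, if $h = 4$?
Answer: $-2345250$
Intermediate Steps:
$Q{\left(d \right)} = -4$ ($Q{\left(d \right)} = \left(-1\right) 4 = -4$)
$\left(Q{\left(4 \right)} + \left(-243 + 565\right)\right) \left(-4328 - 3047\right) = \left(-4 + \left(-243 + 565\right)\right) \left(-4328 - 3047\right) = \left(-4 + 322\right) \left(-7375\right) = 318 \left(-7375\right) = -2345250$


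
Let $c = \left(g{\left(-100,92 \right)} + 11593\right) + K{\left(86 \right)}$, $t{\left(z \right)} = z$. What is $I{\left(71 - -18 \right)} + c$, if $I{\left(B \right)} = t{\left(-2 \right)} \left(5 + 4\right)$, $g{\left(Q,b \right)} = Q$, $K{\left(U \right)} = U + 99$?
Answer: $11660$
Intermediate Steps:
$K{\left(U \right)} = 99 + U$
$c = 11678$ ($c = \left(-100 + 11593\right) + \left(99 + 86\right) = 11493 + 185 = 11678$)
$I{\left(B \right)} = -18$ ($I{\left(B \right)} = - 2 \left(5 + 4\right) = \left(-2\right) 9 = -18$)
$I{\left(71 - -18 \right)} + c = -18 + 11678 = 11660$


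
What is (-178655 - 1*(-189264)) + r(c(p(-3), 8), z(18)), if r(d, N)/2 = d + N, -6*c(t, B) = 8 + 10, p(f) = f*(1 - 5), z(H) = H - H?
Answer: 10603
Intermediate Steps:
z(H) = 0
p(f) = -4*f (p(f) = f*(-4) = -4*f)
c(t, B) = -3 (c(t, B) = -(8 + 10)/6 = -⅙*18 = -3)
r(d, N) = 2*N + 2*d (r(d, N) = 2*(d + N) = 2*(N + d) = 2*N + 2*d)
(-178655 - 1*(-189264)) + r(c(p(-3), 8), z(18)) = (-178655 - 1*(-189264)) + (2*0 + 2*(-3)) = (-178655 + 189264) + (0 - 6) = 10609 - 6 = 10603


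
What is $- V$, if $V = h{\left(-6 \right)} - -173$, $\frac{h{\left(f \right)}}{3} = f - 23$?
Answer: $-86$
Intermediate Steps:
$h{\left(f \right)} = -69 + 3 f$ ($h{\left(f \right)} = 3 \left(f - 23\right) = 3 \left(-23 + f\right) = -69 + 3 f$)
$V = 86$ ($V = \left(-69 + 3 \left(-6\right)\right) - -173 = \left(-69 - 18\right) + 173 = -87 + 173 = 86$)
$- V = \left(-1\right) 86 = -86$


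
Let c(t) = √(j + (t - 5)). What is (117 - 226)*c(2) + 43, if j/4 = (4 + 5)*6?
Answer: 43 - 109*√213 ≈ -1547.8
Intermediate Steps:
j = 216 (j = 4*((4 + 5)*6) = 4*(9*6) = 4*54 = 216)
c(t) = √(211 + t) (c(t) = √(216 + (t - 5)) = √(216 + (-5 + t)) = √(211 + t))
(117 - 226)*c(2) + 43 = (117 - 226)*√(211 + 2) + 43 = -109*√213 + 43 = 43 - 109*√213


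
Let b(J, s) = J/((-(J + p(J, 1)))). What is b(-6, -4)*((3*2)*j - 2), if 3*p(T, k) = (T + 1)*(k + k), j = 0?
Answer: 9/7 ≈ 1.2857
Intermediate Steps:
p(T, k) = 2*k*(1 + T)/3 (p(T, k) = ((T + 1)*(k + k))/3 = ((1 + T)*(2*k))/3 = (2*k*(1 + T))/3 = 2*k*(1 + T)/3)
b(J, s) = J/(-⅔ - 5*J/3) (b(J, s) = J/((-(J + (⅔)*1*(1 + J)))) = J/((-(J + (⅔ + 2*J/3)))) = J/((-(⅔ + 5*J/3))) = J/(-⅔ - 5*J/3))
b(-6, -4)*((3*2)*j - 2) = (-3*(-6)/(2 + 5*(-6)))*((3*2)*0 - 2) = (-3*(-6)/(2 - 30))*(6*0 - 2) = (-3*(-6)/(-28))*(0 - 2) = -3*(-6)*(-1/28)*(-2) = -9/14*(-2) = 9/7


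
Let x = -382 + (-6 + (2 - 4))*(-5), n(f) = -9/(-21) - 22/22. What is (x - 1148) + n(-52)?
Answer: -10434/7 ≈ -1490.6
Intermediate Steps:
n(f) = -4/7 (n(f) = -9*(-1/21) - 22*1/22 = 3/7 - 1 = -4/7)
x = -342 (x = -382 + (-6 - 2)*(-5) = -382 - 8*(-5) = -382 + 40 = -342)
(x - 1148) + n(-52) = (-342 - 1148) - 4/7 = -1490 - 4/7 = -10434/7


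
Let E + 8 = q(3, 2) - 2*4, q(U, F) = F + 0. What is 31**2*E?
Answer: -13454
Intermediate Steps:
q(U, F) = F
E = -14 (E = -8 + (2 - 2*4) = -8 + (2 - 8) = -8 - 6 = -14)
31**2*E = 31**2*(-14) = 961*(-14) = -13454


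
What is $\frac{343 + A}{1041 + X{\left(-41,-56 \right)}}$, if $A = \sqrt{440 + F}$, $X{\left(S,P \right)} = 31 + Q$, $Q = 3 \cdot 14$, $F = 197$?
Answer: $\frac{343}{1114} + \frac{7 \sqrt{13}}{1114} \approx 0.33056$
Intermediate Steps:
$Q = 42$
$X{\left(S,P \right)} = 73$ ($X{\left(S,P \right)} = 31 + 42 = 73$)
$A = 7 \sqrt{13}$ ($A = \sqrt{440 + 197} = \sqrt{637} = 7 \sqrt{13} \approx 25.239$)
$\frac{343 + A}{1041 + X{\left(-41,-56 \right)}} = \frac{343 + 7 \sqrt{13}}{1041 + 73} = \frac{343 + 7 \sqrt{13}}{1114} = \left(343 + 7 \sqrt{13}\right) \frac{1}{1114} = \frac{343}{1114} + \frac{7 \sqrt{13}}{1114}$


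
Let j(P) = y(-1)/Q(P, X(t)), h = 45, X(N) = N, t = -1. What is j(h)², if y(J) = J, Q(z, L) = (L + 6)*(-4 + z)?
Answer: 1/42025 ≈ 2.3795e-5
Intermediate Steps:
Q(z, L) = (-4 + z)*(6 + L) (Q(z, L) = (6 + L)*(-4 + z) = (-4 + z)*(6 + L))
j(P) = -1/(-20 + 5*P) (j(P) = -1/(-24 - 4*(-1) + 6*P - P) = -1/(-24 + 4 + 6*P - P) = -1/(-20 + 5*P))
j(h)² = (-1/(-20 + 5*45))² = (-1/(-20 + 225))² = (-1/205)² = 1/42025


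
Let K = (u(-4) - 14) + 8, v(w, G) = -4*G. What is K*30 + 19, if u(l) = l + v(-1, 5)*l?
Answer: 2119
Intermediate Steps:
u(l) = -19*l (u(l) = l + (-4*5)*l = l - 20*l = -19*l)
K = 70 (K = (-19*(-4) - 14) + 8 = (76 - 14) + 8 = 62 + 8 = 70)
K*30 + 19 = 70*30 + 19 = 2100 + 19 = 2119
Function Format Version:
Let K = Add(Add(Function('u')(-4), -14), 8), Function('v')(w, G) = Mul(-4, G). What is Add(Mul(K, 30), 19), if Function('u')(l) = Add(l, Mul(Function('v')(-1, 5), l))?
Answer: 2119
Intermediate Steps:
Function('u')(l) = Mul(-19, l) (Function('u')(l) = Add(l, Mul(Mul(-4, 5), l)) = Add(l, Mul(-20, l)) = Mul(-19, l))
K = 70 (K = Add(Add(Mul(-19, -4), -14), 8) = Add(Add(76, -14), 8) = Add(62, 8) = 70)
Add(Mul(K, 30), 19) = Add(Mul(70, 30), 19) = Add(2100, 19) = 2119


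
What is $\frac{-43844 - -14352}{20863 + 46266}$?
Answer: $- \frac{29492}{67129} \approx -0.43933$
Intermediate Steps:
$\frac{-43844 - -14352}{20863 + 46266} = \frac{-43844 + 14352}{67129} = \left(-29492\right) \frac{1}{67129} = - \frac{29492}{67129}$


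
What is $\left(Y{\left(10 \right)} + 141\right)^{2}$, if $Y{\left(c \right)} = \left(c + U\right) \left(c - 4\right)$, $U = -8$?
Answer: $23409$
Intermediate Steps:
$Y{\left(c \right)} = \left(-8 + c\right) \left(-4 + c\right)$ ($Y{\left(c \right)} = \left(c - 8\right) \left(c - 4\right) = \left(-8 + c\right) \left(-4 + c\right)$)
$\left(Y{\left(10 \right)} + 141\right)^{2} = \left(\left(32 + 10^{2} - 120\right) + 141\right)^{2} = \left(\left(32 + 100 - 120\right) + 141\right)^{2} = \left(12 + 141\right)^{2} = 153^{2} = 23409$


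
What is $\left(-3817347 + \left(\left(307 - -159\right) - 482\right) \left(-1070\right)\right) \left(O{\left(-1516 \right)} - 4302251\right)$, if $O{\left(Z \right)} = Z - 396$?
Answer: $16356796445001$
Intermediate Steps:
$O{\left(Z \right)} = -396 + Z$ ($O{\left(Z \right)} = Z - 396 = -396 + Z$)
$\left(-3817347 + \left(\left(307 - -159\right) - 482\right) \left(-1070\right)\right) \left(O{\left(-1516 \right)} - 4302251\right) = \left(-3817347 + \left(\left(307 - -159\right) - 482\right) \left(-1070\right)\right) \left(\left(-396 - 1516\right) - 4302251\right) = \left(-3817347 + \left(\left(307 + 159\right) - 482\right) \left(-1070\right)\right) \left(-1912 - 4302251\right) = \left(-3817347 + \left(466 - 482\right) \left(-1070\right)\right) \left(-4304163\right) = \left(-3817347 - -17120\right) \left(-4304163\right) = \left(-3817347 + 17120\right) \left(-4304163\right) = \left(-3800227\right) \left(-4304163\right) = 16356796445001$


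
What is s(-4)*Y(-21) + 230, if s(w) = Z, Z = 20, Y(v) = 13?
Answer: 490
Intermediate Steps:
s(w) = 20
s(-4)*Y(-21) + 230 = 20*13 + 230 = 260 + 230 = 490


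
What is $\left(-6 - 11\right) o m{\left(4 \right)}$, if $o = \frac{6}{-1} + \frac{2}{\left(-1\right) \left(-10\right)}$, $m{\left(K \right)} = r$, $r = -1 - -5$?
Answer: $\frac{1972}{5} \approx 394.4$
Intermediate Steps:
$r = 4$ ($r = -1 + 5 = 4$)
$m{\left(K \right)} = 4$
$o = - \frac{29}{5}$ ($o = 6 \left(-1\right) + \frac{2}{10} = -6 + 2 \cdot \frac{1}{10} = -6 + \frac{1}{5} = - \frac{29}{5} \approx -5.8$)
$\left(-6 - 11\right) o m{\left(4 \right)} = \left(-6 - 11\right) \left(- \frac{29}{5}\right) 4 = \left(-17\right) \left(- \frac{29}{5}\right) 4 = \frac{493}{5} \cdot 4 = \frac{1972}{5}$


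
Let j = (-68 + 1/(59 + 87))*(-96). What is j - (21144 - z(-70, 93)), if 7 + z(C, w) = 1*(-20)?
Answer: -1068987/73 ≈ -14644.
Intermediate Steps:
z(C, w) = -27 (z(C, w) = -7 + 1*(-20) = -7 - 20 = -27)
j = 476496/73 (j = (-68 + 1/146)*(-96) = -9927/146*(-96) = 476496/73 ≈ 6527.3)
j - (21144 - z(-70, 93)) = 476496/73 - (21144 - 1*(-27)) = 476496/73 - (21144 + 27) = 476496/73 - 1*21171 = 476496/73 - 21171 = -1068987/73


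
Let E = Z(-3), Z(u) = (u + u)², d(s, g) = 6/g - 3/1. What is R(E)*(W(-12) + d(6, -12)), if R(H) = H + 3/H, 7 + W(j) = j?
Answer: -6495/8 ≈ -811.88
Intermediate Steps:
d(s, g) = -3 + 6/g (d(s, g) = 6/g - 3*1 = 6/g - 3 = -3 + 6/g)
Z(u) = 4*u² (Z(u) = (2*u)² = 4*u²)
W(j) = -7 + j
E = 36 (E = 4*(-3)² = 4*9 = 36)
R(E)*(W(-12) + d(6, -12)) = (36 + 3/36)*((-7 - 12) + (-3 + 6/(-12))) = (36 + 3*(1/36))*(-19 + (-3 + 6*(-1/12))) = (36 + 1/12)*(-19 + (-3 - ½)) = 433*(-19 - 7/2)/12 = (433/12)*(-45/2) = -6495/8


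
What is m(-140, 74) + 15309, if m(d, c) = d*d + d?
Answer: 34769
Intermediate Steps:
m(d, c) = d + d² (m(d, c) = d² + d = d + d²)
m(-140, 74) + 15309 = -140*(1 - 140) + 15309 = -140*(-139) + 15309 = 19460 + 15309 = 34769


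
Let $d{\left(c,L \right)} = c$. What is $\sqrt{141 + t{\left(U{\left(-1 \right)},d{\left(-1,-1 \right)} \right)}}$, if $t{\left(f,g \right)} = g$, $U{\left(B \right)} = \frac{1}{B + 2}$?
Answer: $2 \sqrt{35} \approx 11.832$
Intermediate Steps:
$U{\left(B \right)} = \frac{1}{2 + B}$
$\sqrt{141 + t{\left(U{\left(-1 \right)},d{\left(-1,-1 \right)} \right)}} = \sqrt{141 - 1} = \sqrt{140} = 2 \sqrt{35}$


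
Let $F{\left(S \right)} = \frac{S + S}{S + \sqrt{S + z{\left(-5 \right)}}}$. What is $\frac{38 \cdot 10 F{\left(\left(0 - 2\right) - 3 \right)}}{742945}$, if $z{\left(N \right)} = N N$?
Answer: $\frac{760}{148589} + \frac{304 \sqrt{5}}{148589} \approx 0.0096896$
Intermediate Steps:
$z{\left(N \right)} = N^{2}$
$F{\left(S \right)} = \frac{2 S}{S + \sqrt{25 + S}}$ ($F{\left(S \right)} = \frac{S + S}{S + \sqrt{S + \left(-5\right)^{2}}} = \frac{2 S}{S + \sqrt{S + 25}} = \frac{2 S}{S + \sqrt{25 + S}}$)
$\frac{38 \cdot 10 F{\left(\left(0 - 2\right) - 3 \right)}}{742945} = \frac{38 \cdot 10 \frac{2 \left(\left(0 - 2\right) - 3\right)}{\left(\left(0 - 2\right) - 3\right) + \sqrt{25 + \left(\left(0 - 2\right) - 3\right)}}}{742945} = 380 \frac{2 \left(-2 - 3\right)}{\left(-2 - 3\right) + \sqrt{25 - 5}} \cdot \frac{1}{742945} = 380 \cdot 2 \left(-5\right) \frac{1}{-5 + \sqrt{25 - 5}} \cdot \frac{1}{742945} = 380 \cdot 2 \left(-5\right) \frac{1}{-5 + \sqrt{20}} \cdot \frac{1}{742945} = 380 \cdot 2 \left(-5\right) \frac{1}{-5 + 2 \sqrt{5}} \cdot \frac{1}{742945} = 380 \left(- \frac{10}{-5 + 2 \sqrt{5}}\right) \frac{1}{742945} = - \frac{3800}{-5 + 2 \sqrt{5}} \cdot \frac{1}{742945} = - \frac{760}{148589 \left(-5 + 2 \sqrt{5}\right)}$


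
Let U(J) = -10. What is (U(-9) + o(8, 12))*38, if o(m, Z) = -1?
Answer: -418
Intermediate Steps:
(U(-9) + o(8, 12))*38 = (-10 - 1)*38 = -11*38 = -418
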